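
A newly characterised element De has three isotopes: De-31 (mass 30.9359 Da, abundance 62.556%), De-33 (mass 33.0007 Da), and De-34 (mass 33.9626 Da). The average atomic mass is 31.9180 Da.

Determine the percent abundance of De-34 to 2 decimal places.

21.72%

Let x and y be the fractions of De-33 and De-34. Then x + y = 1 − 0.62556 = 0.37444 and 33.0007x + 33.9626y = 31.9180 − 0.62556×30.9359 = 12.565738396.
Substituting: 33.0007x + 33.9626(0.37444 − x) = 12.565738396
(33.0007 − 33.9626)x = -0.151217548  ⇒  x = 0.15721, y = 0.21723
De-33: 15.72%, De-34: 21.72%.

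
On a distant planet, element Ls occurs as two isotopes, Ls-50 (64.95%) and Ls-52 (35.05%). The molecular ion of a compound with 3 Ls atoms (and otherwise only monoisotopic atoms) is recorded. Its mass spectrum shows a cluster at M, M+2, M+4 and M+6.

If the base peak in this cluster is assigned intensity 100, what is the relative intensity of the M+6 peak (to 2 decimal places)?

Term probabilities: M 0.2740, M+2 0.4436, M+4 0.2394, M+6 0.0431. Base peak = M+2.
P(M+2) = C(3,1) × 0.6495^2 × 0.3505^1 = 3 × 0.42185025 × 0.3505 = 0.443576 (base)
P(M+6) = C(3,3) × 0.6495^0 × 0.3505^3 = 1 × 1.0000 × 0.04305901 = 0.043059
Relative intensity = 0.043059 / 0.443576 × 100 = 9.71

9.71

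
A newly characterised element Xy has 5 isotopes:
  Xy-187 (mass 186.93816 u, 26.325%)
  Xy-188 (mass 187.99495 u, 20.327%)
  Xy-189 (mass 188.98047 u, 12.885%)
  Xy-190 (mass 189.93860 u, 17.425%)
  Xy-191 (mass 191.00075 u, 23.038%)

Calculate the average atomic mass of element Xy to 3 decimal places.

188.875 u

Weight each isotope mass by its fractional abundance: 0.26325 × 186.93816 + 0.20327 × 187.99495 + 0.12885 × 188.98047 + 0.17425 × 189.93860 + 0.23038 × 191.00075
= 49.211471 + 38.213733 + 24.350134 + 33.096801 + 44.002753 = 188.874892 u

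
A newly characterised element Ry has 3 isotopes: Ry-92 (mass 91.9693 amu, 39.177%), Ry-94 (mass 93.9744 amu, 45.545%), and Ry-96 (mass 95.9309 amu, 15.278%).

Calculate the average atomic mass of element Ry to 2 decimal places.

93.49 amu

Average mass = Σ (abundance × isotope mass) = 0.39177 × 91.9693 + 0.45545 × 93.9744 + 0.15278 × 95.9309
= 36.03081 + 42.80064 + 14.65632 = 93.48777 amu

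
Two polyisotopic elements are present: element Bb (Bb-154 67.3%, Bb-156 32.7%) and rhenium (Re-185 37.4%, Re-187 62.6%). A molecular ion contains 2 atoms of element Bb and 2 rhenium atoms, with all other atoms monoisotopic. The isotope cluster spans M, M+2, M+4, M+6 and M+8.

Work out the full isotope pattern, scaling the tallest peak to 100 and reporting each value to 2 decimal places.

15.90 : 68.66 : 100.00 : 55.84 : 10.51

Element Bb pattern (n=2): 0.452929 : 0.440142 : 0.106929
Rhenium pattern (n=2): 0.139876 : 0.468248 : 0.391876
Convolve the two distributions (both contribute in 2-u steps):
  M: 0.452929×0.139876 = 0.063354
  M+2: 0.452929×0.468248 + 0.440142×0.139876 = 0.273648
  M+4: 0.452929×0.391876 + 0.440142×0.468248 + 0.106929×0.139876 = 0.398544
  M+6: 0.440142×0.391876 + 0.106929×0.468248 = 0.222550
  M+8: 0.106929×0.391876 = 0.041903
Scale to base peak (0.398544) = 100: 15.90 : 68.66 : 100.00 : 55.84 : 10.51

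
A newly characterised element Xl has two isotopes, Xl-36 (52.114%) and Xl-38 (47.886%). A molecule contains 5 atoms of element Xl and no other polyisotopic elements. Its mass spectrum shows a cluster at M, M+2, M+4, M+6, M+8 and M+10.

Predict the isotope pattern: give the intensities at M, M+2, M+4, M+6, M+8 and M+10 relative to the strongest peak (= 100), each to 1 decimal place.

11.8 : 54.4 : 100.0 : 91.9 : 42.2 : 7.8

Expanding (0.52114 + 0.47886)^5:
P(M) = 0.52114^5 = 0.038439
P(M+2) = 5 × 0.52114^4 × 0.47886^1 = 0.176602
P(M+4) = 10 × 0.52114^3 × 0.47886^2 = 0.324549
P(M+6) = 10 × 0.52114^2 × 0.47886^3 = 0.298218
P(M+8) = 5 × 0.52114^1 × 0.47886^4 = 0.137012
P(M+10) = 0.47886^5 = 0.025179
The M+4 peak is largest (0.324549); scaling to 100 gives 11.8 : 54.4 : 100.0 : 91.9 : 42.2 : 7.8.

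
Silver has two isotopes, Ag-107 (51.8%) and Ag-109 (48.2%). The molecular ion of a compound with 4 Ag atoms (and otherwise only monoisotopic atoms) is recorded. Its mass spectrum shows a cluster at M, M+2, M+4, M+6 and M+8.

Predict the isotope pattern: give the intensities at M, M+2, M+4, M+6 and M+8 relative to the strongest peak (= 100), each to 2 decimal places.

19.25 : 71.65 : 100.00 : 62.03 : 14.43

The 4 Ag atoms are independent, so intensities follow the terms of (0.518 + 0.482)^4.
P(M) = 0.518^4 = 0.071998
P(M+2) = 4 × 0.518^3 × 0.482^1 = 0.267976
P(M+4) = 6 × 0.518^2 × 0.482^2 = 0.374029
P(M+6) = 4 × 0.518^1 × 0.482^3 = 0.232023
P(M+8) = 0.482^4 = 0.053974
The M+4 peak is largest (0.374029); scaling to 100 gives 19.25 : 71.65 : 100.00 : 62.03 : 14.43.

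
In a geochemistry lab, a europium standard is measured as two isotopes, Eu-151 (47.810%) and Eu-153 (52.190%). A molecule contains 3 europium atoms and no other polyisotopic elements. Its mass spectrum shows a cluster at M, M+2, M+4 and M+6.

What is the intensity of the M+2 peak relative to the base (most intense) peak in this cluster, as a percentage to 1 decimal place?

91.6%

Binomial terms of (0.47810 + 0.52190)^3: M 0.1093, M+2 0.3579, M+4 0.3907, M+6 0.1422 → M+4 is the base peak.
P(M+4) = C(3,2) × 0.47810^1 × 0.52190^2 = 3 × 0.4781 × 0.27237961 = 0.390674 (base)
P(M+2) = C(3,1) × 0.47810^2 × 0.52190^1 = 3 × 0.22857961 × 0.5219 = 0.357887
Relative intensity = 0.357887 / 0.390674 × 100 = 91.6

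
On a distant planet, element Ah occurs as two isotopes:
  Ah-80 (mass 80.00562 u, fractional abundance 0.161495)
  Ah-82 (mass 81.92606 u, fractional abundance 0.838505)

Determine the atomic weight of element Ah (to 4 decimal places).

81.6159 u

The abundance-weighted mean is 0.161495 × 80.00562 + 0.838505 × 81.92606
= 12.920508 + 68.695411 = 81.615919 u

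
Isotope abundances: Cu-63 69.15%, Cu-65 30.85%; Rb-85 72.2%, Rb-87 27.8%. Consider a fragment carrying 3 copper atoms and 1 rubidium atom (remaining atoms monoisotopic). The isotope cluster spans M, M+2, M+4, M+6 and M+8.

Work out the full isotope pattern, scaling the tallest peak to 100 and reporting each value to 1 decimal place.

Copper pattern (n=3): 0.33065611 : 0.44254842 : 0.19743483 : 0.02936064
Rubidium pattern (n=1): 0.7220 : 0.2780
Convolve the two distributions (both contribute in 2-u steps):
  M: 0.33065611×0.7220 = 0.238734
  M+2: 0.33065611×0.2780 + 0.44254842×0.7220 = 0.411442
  M+4: 0.44254842×0.2780 + 0.19743483×0.7220 = 0.265576
  M+6: 0.19743483×0.2780 + 0.02936064×0.7220 = 0.076085
  M+8: 0.02936064×0.2780 = 0.008162
Scale to base peak (0.411442) = 100: 58.0 : 100.0 : 64.5 : 18.5 : 2.0

58.0 : 100.0 : 64.5 : 18.5 : 2.0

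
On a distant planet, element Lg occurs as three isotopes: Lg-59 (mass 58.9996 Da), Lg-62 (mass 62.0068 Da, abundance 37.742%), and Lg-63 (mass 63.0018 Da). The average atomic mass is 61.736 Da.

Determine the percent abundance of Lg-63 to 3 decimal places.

40.014%

The remaining 62.258% is split between Lg-59 (fraction x) and Lg-63 (fraction 0.62258 − x).
Substituting: 58.9996x + 63.0018(0.62258 − x) = 38.333393544
(58.9996 − 63.0018)x = -0.8902671  ⇒  x = 0.22244, y = 0.40014
Lg-59: 22.244%, Lg-63: 40.014%.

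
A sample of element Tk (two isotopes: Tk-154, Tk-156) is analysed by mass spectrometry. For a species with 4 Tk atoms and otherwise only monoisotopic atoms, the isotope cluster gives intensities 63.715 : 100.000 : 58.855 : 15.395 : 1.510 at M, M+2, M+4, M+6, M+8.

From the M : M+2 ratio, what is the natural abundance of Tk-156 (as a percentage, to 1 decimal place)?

Let p = fractional abundance of Tk-154. I(M+2)/I(M) = [C(4,1)·p^3·(1−p)] / p^4 = 4·(1−p)/p = 100.000/63.715 = 1.5695
(1−p)/p = 1.5695/4 = 0.3924  ⇒  p = 1/(1 + 0.3924) = 0.7182
Tk-154: 71.8%, Tk-156: 28.2%.

28.2%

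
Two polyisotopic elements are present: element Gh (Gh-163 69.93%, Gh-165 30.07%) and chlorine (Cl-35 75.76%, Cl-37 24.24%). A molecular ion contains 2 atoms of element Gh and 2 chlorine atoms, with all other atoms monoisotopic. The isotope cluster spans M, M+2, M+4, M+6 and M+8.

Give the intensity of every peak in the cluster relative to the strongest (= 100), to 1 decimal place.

Element Gh pattern (n=2): 0.48902049 : 0.42055902 : 0.09042049
Chlorine pattern (n=2): 0.57395776 : 0.36728448 : 0.05875776
Convolve the two distributions (both contribute in 2-u steps):
  M: 0.48902049×0.57395776 = 0.280677
  M+2: 0.48902049×0.36728448 + 0.42055902×0.57395776 = 0.420993
  M+4: 0.48902049×0.05875776 + 0.42055902×0.36728448 + 0.09042049×0.57395776 = 0.235096
  M+6: 0.42055902×0.05875776 + 0.09042049×0.36728448 = 0.057921
  M+8: 0.09042049×0.05875776 = 0.005313
Scale to base peak (0.420993) = 100: 66.7 : 100.0 : 55.8 : 13.8 : 1.3

66.7 : 100.0 : 55.8 : 13.8 : 1.3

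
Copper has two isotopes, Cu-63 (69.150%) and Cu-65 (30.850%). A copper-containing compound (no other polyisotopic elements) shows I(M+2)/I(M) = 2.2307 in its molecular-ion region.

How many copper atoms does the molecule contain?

The M+2/M ratio from n Cu atoms is n · q/p = n · 0.30850/0.69150.
n = 2.2307 × 0.69150/0.30850 = 5.00 ≈ 5

5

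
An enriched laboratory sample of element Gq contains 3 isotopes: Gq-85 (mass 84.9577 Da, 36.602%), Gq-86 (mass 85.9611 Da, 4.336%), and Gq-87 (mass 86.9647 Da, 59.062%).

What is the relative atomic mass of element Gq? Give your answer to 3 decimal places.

86.187 Da

The abundance-weighted mean is 0.36602 × 84.9577 + 0.04336 × 85.9611 + 0.59062 × 86.9647
= 31.09622 + 3.72727 + 51.36309 = 86.18658 Da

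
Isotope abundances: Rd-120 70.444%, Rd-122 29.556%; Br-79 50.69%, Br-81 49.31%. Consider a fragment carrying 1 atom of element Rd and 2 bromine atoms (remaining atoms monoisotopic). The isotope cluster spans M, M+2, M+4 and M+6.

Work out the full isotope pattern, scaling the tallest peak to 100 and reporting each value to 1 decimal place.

42.3 : 100.0 : 74.5 : 16.8

Element Rd pattern (n=1): 0.70444 : 0.29556
Bromine pattern (n=2): 0.25694761 : 0.49990478 : 0.24314761
Convolve the two distributions (both contribute in 2-u steps):
  M: 0.70444×0.25694761 = 0.181004
  M+2: 0.70444×0.49990478 + 0.29556×0.25694761 = 0.428096
  M+4: 0.70444×0.24314761 + 0.29556×0.49990478 = 0.319035
  M+6: 0.29556×0.24314761 = 0.071865
Scale to base peak (0.428096) = 100: 42.3 : 100.0 : 74.5 : 16.8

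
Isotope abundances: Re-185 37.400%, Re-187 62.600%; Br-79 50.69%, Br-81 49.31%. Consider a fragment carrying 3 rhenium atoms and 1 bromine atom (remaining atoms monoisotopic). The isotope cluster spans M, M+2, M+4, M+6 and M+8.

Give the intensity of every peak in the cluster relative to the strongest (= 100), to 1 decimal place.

7.5 : 45.1 : 100.0 : 96.8 : 34.3

Rhenium pattern (n=3): 0.05231362 : 0.26268713 : 0.43968487 : 0.24531438
Bromine pattern (n=1): 0.5069 : 0.4931
Convolve the two distributions (both contribute in 2-u steps):
  M: 0.05231362×0.5069 = 0.026518
  M+2: 0.05231362×0.4931 + 0.26268713×0.5069 = 0.158952
  M+4: 0.26268713×0.4931 + 0.43968487×0.5069 = 0.352407
  M+6: 0.43968487×0.4931 + 0.24531438×0.5069 = 0.341158
  M+8: 0.24531438×0.4931 = 0.120965
Scale to base peak (0.352407) = 100: 7.5 : 45.1 : 100.0 : 96.8 : 34.3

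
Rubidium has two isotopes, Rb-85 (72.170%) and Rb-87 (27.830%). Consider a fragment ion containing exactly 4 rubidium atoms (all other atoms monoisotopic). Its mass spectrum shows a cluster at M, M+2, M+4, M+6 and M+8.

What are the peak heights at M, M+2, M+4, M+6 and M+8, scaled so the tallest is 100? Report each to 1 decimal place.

64.8 : 100.0 : 57.8 : 14.9 : 1.4

Each Rb atom is independently Rb-85 (p = 0.72170) or Rb-87 (q = 0.27830); the cluster is the binomial expansion (p + q)^4.
P(M) = 0.72170^4 = 0.271286
P(M+2) = 4 × 0.72170^3 × 0.27830^1 = 0.418450
P(M+4) = 6 × 0.72170^2 × 0.27830^2 = 0.242042
P(M+6) = 4 × 0.72170^1 × 0.27830^3 = 0.062224
P(M+8) = 0.27830^4 = 0.005999
The M+2 peak is largest (0.418450); scaling to 100 gives 64.8 : 100.0 : 57.8 : 14.9 : 1.4.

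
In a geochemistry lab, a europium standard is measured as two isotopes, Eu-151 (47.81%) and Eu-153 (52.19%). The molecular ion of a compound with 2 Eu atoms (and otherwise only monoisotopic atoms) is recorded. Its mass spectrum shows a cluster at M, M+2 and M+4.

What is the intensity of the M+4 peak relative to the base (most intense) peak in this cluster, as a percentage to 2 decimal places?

(0.4781 + 0.5219)^2 gives M 0.2286, M+2 0.4990, M+4 0.2724; the largest is M+2.
P(M+2) = C(2,1) × 0.4781^1 × 0.5219^1 = 2 × 0.4781 × 0.5219 = 0.499041 (base)
P(M+4) = C(2,2) × 0.4781^0 × 0.5219^2 = 1 × 1.0000 × 0.27237961 = 0.272380
Relative intensity = 0.272380 / 0.499041 × 100 = 54.58

54.58%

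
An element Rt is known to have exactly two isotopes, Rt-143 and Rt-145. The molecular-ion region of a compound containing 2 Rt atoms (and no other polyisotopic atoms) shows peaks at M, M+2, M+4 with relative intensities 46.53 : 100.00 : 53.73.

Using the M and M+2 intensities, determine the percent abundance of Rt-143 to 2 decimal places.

48.20%

Write p for the Rt-143 fraction. I(M+2)/I(M) = [C(2,1)·p^1·(1−p)] / p^2 = 2·(1−p)/p = 100.00/46.53 = 2.1492
(1−p)/p = 2.1492/2 = 1.0746  ⇒  p = 1/(1 + 1.0746) = 0.4820
Rt-143: 48.20%, Rt-145: 51.80%.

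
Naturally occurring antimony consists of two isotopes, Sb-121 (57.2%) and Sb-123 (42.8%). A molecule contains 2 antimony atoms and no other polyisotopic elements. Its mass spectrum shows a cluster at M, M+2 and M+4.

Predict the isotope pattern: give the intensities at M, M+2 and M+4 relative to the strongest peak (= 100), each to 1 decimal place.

66.8 : 100.0 : 37.4

Each Sb atom is independently Sb-121 (p = 0.572) or Sb-123 (q = 0.428); the cluster is the binomial expansion (p + q)^2.
P(M) = 0.572^2 = 0.327184
P(M+2) = 2 × 0.572^1 × 0.428^1 = 0.489632
P(M+4) = 0.428^2 = 0.183184
The M+2 peak is largest (0.489632); scaling to 100 gives 66.8 : 100.0 : 37.4.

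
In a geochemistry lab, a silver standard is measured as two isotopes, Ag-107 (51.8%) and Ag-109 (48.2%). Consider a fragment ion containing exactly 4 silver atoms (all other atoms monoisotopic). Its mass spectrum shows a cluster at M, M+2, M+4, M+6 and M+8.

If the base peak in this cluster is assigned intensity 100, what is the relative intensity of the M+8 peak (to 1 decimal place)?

14.4

Term probabilities: M 0.0720, M+2 0.2680, M+4 0.3740, M+6 0.2320, M+8 0.0540. Base peak = M+4.
P(M+4) = C(4,2) × 0.518^2 × 0.482^2 = 6 × 0.268324 × 0.232324 = 0.374029 (base)
P(M+8) = C(4,4) × 0.518^0 × 0.482^4 = 1 × 1.0000 × 0.05397444 = 0.053974
Relative intensity = 0.053974 / 0.374029 × 100 = 14.4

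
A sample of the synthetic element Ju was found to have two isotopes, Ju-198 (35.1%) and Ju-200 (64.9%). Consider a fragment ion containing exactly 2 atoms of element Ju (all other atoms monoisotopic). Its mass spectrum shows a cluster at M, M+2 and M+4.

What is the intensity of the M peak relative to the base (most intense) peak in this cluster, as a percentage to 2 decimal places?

(0.351 + 0.649)^2 gives M 0.1232, M+2 0.4556, M+4 0.4212; the largest is M+2.
P(M+2) = C(2,1) × 0.351^1 × 0.649^1 = 2 × 0.3510 × 0.6490 = 0.455598 (base)
P(M) = C(2,0) × 0.351^2 × 0.649^0 = 1 × 0.123201 × 1.0000 = 0.123201
Relative intensity = 0.123201 / 0.455598 × 100 = 27.04

27.04%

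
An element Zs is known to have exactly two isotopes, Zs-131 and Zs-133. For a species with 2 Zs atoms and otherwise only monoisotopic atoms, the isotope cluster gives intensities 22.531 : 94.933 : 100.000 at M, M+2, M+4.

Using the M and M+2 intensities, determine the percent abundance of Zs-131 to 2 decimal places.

If p is the fraction of Zs that is Zs-131, then I(M+2)/I(M) = [C(2,1)·p^1·(1−p)] / p^2 = 2·(1−p)/p = 94.933/22.531 = 4.2134
(1−p)/p = 4.2134/2 = 2.1067  ⇒  p = 1/(1 + 2.1067) = 0.3219
Zs-131: 32.19%, Zs-133: 67.81%.

32.19%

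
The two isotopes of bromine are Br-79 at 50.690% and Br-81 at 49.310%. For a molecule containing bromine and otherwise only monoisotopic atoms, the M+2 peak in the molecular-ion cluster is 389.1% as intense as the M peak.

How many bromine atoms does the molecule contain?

The M+2/M ratio from n Br atoms is n · q/p = n · 0.49310/0.50690.
n = 3.891 × 0.50690/0.49310 = 4.00 ≈ 4

4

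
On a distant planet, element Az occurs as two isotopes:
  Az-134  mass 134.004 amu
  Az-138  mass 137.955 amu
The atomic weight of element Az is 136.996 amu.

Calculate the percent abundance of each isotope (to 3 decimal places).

Az-134: 24.272%, Az-138: 75.728%

With x = fraction of Az-134 (so Az-138 is 1 − x):
134.004·x + 137.955·(1 − x) = 136.996
(134.004 − 137.955)·x = 136.996 − 137.955
x = -0.959 / -3.951 = 0.24272 → 24.272% Az-134, 75.728% Az-138.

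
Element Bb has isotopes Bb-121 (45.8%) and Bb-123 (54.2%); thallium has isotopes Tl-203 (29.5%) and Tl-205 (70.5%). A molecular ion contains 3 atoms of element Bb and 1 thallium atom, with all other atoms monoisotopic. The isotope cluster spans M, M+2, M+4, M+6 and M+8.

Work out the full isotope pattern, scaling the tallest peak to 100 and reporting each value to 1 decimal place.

Element Bb pattern (n=3): 0.09607191 : 0.34107626 : 0.40363174 : 0.15922009
Thallium pattern (n=1): 0.2950 : 0.7050
Convolve the two distributions (both contribute in 2-u steps):
  M: 0.09607191×0.2950 = 0.028341
  M+2: 0.09607191×0.7050 + 0.34107626×0.2950 = 0.168348
  M+4: 0.34107626×0.7050 + 0.40363174×0.2950 = 0.359530
  M+6: 0.40363174×0.7050 + 0.15922009×0.2950 = 0.331530
  M+8: 0.15922009×0.7050 = 0.112250
Scale to base peak (0.359530) = 100: 7.9 : 46.8 : 100.0 : 92.2 : 31.2

7.9 : 46.8 : 100.0 : 92.2 : 31.2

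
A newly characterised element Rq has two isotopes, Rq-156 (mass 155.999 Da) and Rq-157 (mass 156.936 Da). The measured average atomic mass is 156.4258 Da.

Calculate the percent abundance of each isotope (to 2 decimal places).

Writing the weighted mean with unknown fraction x of Rq-156:
155.999·x + 156.936·(1 − x) = 156.4258
(155.999 − 156.936)·x = 156.4258 − 156.936
x = -0.5102 / -0.937 = 0.54450 → 54.45% Rq-156, 45.55% Rq-157.

Rq-156: 54.45%, Rq-157: 45.55%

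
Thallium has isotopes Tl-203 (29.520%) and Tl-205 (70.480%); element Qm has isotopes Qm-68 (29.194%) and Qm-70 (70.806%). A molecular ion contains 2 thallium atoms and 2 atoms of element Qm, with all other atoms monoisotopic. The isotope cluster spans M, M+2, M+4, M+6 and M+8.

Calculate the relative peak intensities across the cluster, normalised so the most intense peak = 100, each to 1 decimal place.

1.8 : 17.3 : 62.3 : 100.0 : 60.2

Thallium pattern (n=2): 0.08714304 : 0.41611392 : 0.49674304
Element Qm pattern (n=2): 0.08522896 : 0.41342207 : 0.50134896
Convolve the two distributions (both contribute in 2-u steps):
  M: 0.08714304×0.08522896 = 0.007427
  M+2: 0.08714304×0.41342207 + 0.41611392×0.08522896 = 0.071492
  M+4: 0.08714304×0.50134896 + 0.41611392×0.41342207 + 0.49674304×0.08522896 = 0.258057
  M+6: 0.41611392×0.50134896 + 0.49674304×0.41342207 = 0.413983
  M+8: 0.49674304×0.50134896 = 0.249042
Scale to base peak (0.413983) = 100: 1.8 : 17.3 : 62.3 : 100.0 : 60.2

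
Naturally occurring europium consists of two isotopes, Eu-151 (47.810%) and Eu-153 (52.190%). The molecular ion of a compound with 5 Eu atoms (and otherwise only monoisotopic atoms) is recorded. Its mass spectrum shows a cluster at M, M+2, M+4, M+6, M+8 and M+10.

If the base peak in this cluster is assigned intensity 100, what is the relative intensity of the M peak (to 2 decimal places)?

7.69

Binomial terms of (0.47810 + 0.52190)^5: M 0.0250, M+2 0.1363, M+4 0.2977, M+6 0.3249, M+8 0.1774, M+10 0.0387 → M+6 is the base peak.
P(M+6) = C(5,3) × 0.47810^2 × 0.52190^3 = 10 × 0.22857961 × 0.14215492 = 0.324937 (base)
P(M) = C(5,0) × 0.47810^5 × 0.52190^0 = 1 × 0.02498007 × 1.0000 = 0.024980
Relative intensity = 0.024980 / 0.324937 × 100 = 7.69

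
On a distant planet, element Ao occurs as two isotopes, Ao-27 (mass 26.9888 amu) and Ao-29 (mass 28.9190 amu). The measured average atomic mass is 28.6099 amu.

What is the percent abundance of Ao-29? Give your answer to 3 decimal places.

83.986%

With x = fraction of Ao-27 (so Ao-29 is 1 − x):
26.9888·x + 28.9190·(1 − x) = 28.6099
(26.9888 − 28.9190)·x = 28.6099 − 28.9190
x = -0.3091 / -1.9302 = 0.16014 → 16.014% Ao-27, 83.986% Ao-29.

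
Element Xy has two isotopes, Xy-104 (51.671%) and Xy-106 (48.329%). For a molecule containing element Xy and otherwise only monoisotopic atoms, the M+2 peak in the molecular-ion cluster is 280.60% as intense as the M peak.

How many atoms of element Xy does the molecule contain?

3

The M+2/M ratio from n Xy atoms is n · q/p = n · 0.48329/0.51671.
n = 2.8060 × 0.51671/0.48329 = 3.00 ≈ 3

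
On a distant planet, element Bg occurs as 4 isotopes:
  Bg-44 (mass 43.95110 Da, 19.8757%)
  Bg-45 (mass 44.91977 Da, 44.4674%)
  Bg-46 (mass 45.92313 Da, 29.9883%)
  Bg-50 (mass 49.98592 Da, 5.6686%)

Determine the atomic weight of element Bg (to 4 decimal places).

Ar = Σ fᵢ·mᵢ = 0.198757 × 43.95110 + 0.444674 × 44.91977 + 0.299883 × 45.92313 + 0.056686 × 49.98592
= 8.735589 + 19.974654 + 13.771566 + 2.833502 = 45.315311 Da

45.3153 Da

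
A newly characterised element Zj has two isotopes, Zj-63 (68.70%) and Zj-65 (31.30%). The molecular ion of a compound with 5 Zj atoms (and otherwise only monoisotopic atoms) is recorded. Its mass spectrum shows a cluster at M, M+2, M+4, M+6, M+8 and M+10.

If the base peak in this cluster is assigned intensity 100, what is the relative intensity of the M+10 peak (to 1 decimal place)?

(0.6870 + 0.3130)^5 gives M 0.1530, M+2 0.3486, M+4 0.3177, M+6 0.1447, M+8 0.0330, M+10 0.0030; the largest is M+2.
P(M+2) = C(5,1) × 0.6870^4 × 0.3130^1 = 5 × 0.22275474 × 0.3130 = 0.348611 (base)
P(M+10) = C(5,5) × 0.6870^0 × 0.3130^5 = 1 × 1.0000 × 0.00300415 = 0.003004
Relative intensity = 0.003004 / 0.348611 × 100 = 0.9

0.9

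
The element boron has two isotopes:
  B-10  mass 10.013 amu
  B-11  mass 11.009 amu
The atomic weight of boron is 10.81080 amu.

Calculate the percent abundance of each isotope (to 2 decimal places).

B-10: 19.90%, B-11: 80.10%

Let x be the fractional abundance of B-10; then B-11 has abundance 1 − x.
10.013·x + 11.009·(1 − x) = 10.81080
(10.013 − 11.009)·x = 10.81080 − 11.009
x = -0.19820 / -0.996 = 0.19900 → 19.90% B-10, 80.10% B-11.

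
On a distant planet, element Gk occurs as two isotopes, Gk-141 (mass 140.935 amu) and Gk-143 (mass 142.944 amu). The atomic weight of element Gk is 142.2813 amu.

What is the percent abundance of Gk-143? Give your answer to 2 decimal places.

Writing the weighted mean with unknown fraction x of Gk-141:
140.935·x + 142.944·(1 − x) = 142.2813
(140.935 − 142.944)·x = 142.2813 − 142.944
x = -0.6627 / -2.009 = 0.32987 → 32.99% Gk-141, 67.01% Gk-143.

67.01%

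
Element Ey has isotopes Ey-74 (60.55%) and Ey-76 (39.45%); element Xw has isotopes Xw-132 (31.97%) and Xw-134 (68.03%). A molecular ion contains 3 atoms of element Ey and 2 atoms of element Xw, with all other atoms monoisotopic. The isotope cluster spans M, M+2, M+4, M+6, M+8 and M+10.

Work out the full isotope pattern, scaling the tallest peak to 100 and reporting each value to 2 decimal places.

6.87 : 42.69 : 97.07 : 100.00 : 47.73 : 8.61

Element Ey pattern (n=3): 0.22199462 : 0.4339069 : 0.28270235 : 0.06139613
Element Xw pattern (n=2): 0.10220809 : 0.43498382 : 0.46280809
Convolve the two distributions (both contribute in 2-u steps):
  M: 0.22199462×0.10220809 = 0.022690
  M+2: 0.22199462×0.43498382 + 0.4339069×0.10220809 = 0.140913
  M+4: 0.22199462×0.46280809 + 0.4339069×0.43498382 + 0.28270235×0.10220809 = 0.320378
  M+6: 0.4339069×0.46280809 + 0.28270235×0.43498382 + 0.06139613×0.10220809 = 0.330062
  M+8: 0.28270235×0.46280809 + 0.06139613×0.43498382 = 0.157543
  M+10: 0.06139613×0.46280809 = 0.028415
Scale to base peak (0.330062) = 100: 6.87 : 42.69 : 97.07 : 100.00 : 47.73 : 8.61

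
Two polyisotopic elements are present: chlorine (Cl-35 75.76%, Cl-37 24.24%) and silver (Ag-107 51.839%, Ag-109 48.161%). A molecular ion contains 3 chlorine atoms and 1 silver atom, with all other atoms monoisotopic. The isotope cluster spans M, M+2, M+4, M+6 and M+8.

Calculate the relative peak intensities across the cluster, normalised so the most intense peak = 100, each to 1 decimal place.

Chlorine pattern (n=3): 0.4348304 : 0.41738208 : 0.13354464 : 0.01424288
Silver pattern (n=1): 0.51839 : 0.48161
Convolve the two distributions (both contribute in 2-u steps):
  M: 0.4348304×0.51839 = 0.225412
  M+2: 0.4348304×0.48161 + 0.41738208×0.51839 = 0.425785
  M+4: 0.41738208×0.48161 + 0.13354464×0.51839 = 0.270244
  M+6: 0.13354464×0.48161 + 0.01424288×0.51839 = 0.071700
  M+8: 0.01424288×0.48161 = 0.006860
Scale to base peak (0.425785) = 100: 52.9 : 100.0 : 63.5 : 16.8 : 1.6

52.9 : 100.0 : 63.5 : 16.8 : 1.6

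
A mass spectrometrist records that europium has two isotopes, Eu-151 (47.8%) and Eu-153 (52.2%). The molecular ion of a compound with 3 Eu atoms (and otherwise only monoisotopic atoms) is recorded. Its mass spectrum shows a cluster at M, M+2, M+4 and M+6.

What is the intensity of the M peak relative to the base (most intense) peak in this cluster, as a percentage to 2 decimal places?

(0.478 + 0.522)^3 gives M 0.1092, M+2 0.3578, M+4 0.3907, M+6 0.1422; the largest is M+4.
P(M+4) = C(3,2) × 0.478^1 × 0.522^2 = 3 × 0.4780 × 0.272484 = 0.390742 (base)
P(M) = C(3,0) × 0.478^3 × 0.522^0 = 1 × 0.10921535 × 1.0000 = 0.109215
Relative intensity = 0.109215 / 0.390742 × 100 = 27.95

27.95%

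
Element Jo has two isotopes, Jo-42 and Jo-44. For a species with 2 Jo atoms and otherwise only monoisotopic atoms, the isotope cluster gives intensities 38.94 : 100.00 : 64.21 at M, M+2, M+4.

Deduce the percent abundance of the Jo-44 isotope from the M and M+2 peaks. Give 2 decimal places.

If p is the fraction of Jo that is Jo-42, then I(M+2)/I(M) = [C(2,1)·p^1·(1−p)] / p^2 = 2·(1−p)/p = 100.00/38.94 = 2.5681
(1−p)/p = 2.5681/2 = 1.2840  ⇒  p = 1/(1 + 1.2840) = 0.4378
Jo-42: 43.78%, Jo-44: 56.22%.

56.22%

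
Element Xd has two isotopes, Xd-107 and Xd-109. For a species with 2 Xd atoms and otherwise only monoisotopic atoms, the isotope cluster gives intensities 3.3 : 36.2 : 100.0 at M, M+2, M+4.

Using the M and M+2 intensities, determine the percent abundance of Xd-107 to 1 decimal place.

15.4%

Write p for the Xd-107 fraction. I(M+2)/I(M) = [C(2,1)·p^1·(1−p)] / p^2 = 2·(1−p)/p = 36.2/3.3 = 10.9697
(1−p)/p = 10.9697/2 = 5.4848  ⇒  p = 1/(1 + 5.4848) = 0.1542
Xd-107: 15.4%, Xd-109: 84.6%.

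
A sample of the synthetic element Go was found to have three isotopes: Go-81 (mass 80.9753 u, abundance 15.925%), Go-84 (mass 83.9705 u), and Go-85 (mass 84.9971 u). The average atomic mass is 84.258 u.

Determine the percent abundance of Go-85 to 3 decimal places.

Let x and y be the fractions of Go-84 and Go-85. Then x + y = 1 − 0.15925 = 0.84075 and 83.9705x + 84.9971y = 84.258 − 0.15925×80.9753 = 71.362683475.
Substituting: 83.9705x + 84.9971(0.84075 − x) = 71.362683475
(83.9705 − 84.9971)x = -0.09862835  ⇒  x = 0.09607, y = 0.74468
Go-84: 9.607%, Go-85: 74.468%.

74.468%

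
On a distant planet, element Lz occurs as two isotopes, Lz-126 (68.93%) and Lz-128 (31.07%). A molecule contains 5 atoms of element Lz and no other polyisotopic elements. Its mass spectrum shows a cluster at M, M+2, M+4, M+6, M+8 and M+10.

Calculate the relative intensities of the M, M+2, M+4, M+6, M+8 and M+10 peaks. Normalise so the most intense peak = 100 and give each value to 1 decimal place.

44.4 : 100.0 : 90.1 : 40.6 : 9.2 : 0.8

Expanding (0.6893 + 0.3107)^5:
P(M) = 0.6893^5 = 0.155611
P(M+2) = 5 × 0.6893^4 × 0.3107^1 = 0.350707
P(M+4) = 10 × 0.6893^3 × 0.3107^2 = 0.316160
P(M+6) = 10 × 0.6893^2 × 0.3107^3 = 0.142508
P(M+8) = 5 × 0.6893^1 × 0.3107^4 = 0.032118
P(M+10) = 0.3107^5 = 0.002895
The M+2 peak is largest (0.350707); scaling to 100 gives 44.4 : 100.0 : 90.1 : 40.6 : 9.2 : 0.8.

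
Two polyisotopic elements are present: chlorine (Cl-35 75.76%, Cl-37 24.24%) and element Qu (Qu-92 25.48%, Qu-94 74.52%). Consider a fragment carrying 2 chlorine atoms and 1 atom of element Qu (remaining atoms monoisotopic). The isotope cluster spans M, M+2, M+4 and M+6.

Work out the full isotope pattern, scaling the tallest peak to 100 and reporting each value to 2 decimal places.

Chlorine pattern (n=2): 0.57395776 : 0.36728448 : 0.05875776
Element Qu pattern (n=1): 0.2548 : 0.7452
Convolve the two distributions (both contribute in 2-u steps):
  M: 0.57395776×0.2548 = 0.146244
  M+2: 0.57395776×0.7452 + 0.36728448×0.2548 = 0.521297
  M+4: 0.36728448×0.7452 + 0.05875776×0.2548 = 0.288672
  M+6: 0.05875776×0.7452 = 0.043786
Scale to base peak (0.521297) = 100: 28.05 : 100.00 : 55.38 : 8.40

28.05 : 100.00 : 55.38 : 8.40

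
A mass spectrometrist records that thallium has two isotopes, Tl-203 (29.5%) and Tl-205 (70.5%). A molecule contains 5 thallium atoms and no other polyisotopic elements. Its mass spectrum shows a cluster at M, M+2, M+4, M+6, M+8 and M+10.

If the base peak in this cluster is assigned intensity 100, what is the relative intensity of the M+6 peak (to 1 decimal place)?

Binomial terms of (0.295 + 0.705)^5: M 0.0022, M+2 0.0267, M+4 0.1276, M+6 0.3049, M+8 0.3644, M+10 0.1742 → M+8 is the base peak.
P(M+8) = C(5,4) × 0.295^1 × 0.705^4 = 5 × 0.2950 × 0.24703385 = 0.364375 (base)
P(M+6) = C(5,3) × 0.295^2 × 0.705^3 = 10 × 0.087025 × 0.35040263 = 0.304938
Relative intensity = 0.304938 / 0.364375 × 100 = 83.7

83.7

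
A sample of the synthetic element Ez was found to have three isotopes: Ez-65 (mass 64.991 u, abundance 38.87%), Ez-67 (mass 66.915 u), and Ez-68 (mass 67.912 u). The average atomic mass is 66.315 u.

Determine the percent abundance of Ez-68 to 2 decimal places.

Let x and y be the fractions of Ez-67 and Ez-68. Then x + y = 1 − 0.3887 = 0.6113 and 66.915x + 67.912y = 66.315 − 0.3887×64.991 = 41.0529983.
Substituting: 66.915x + 67.912(0.6113 − x) = 41.0529983
(66.915 − 67.912)x = -0.4616073  ⇒  x = 0.46300, y = 0.14830
Ez-67: 46.30%, Ez-68: 14.83%.

14.83%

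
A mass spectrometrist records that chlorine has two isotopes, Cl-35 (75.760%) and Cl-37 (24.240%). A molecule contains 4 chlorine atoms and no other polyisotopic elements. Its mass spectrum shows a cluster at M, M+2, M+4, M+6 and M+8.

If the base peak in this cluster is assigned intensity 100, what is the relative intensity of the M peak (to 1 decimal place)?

78.1

(0.75760 + 0.24240)^4 gives M 0.3294, M+2 0.4216, M+4 0.2023, M+6 0.0432, M+8 0.0035; the largest is M+2.
P(M+2) = C(4,1) × 0.75760^3 × 0.24240^1 = 4 × 0.4348304 × 0.2424 = 0.421612 (base)
P(M) = C(4,0) × 0.75760^4 × 0.24240^0 = 1 × 0.32942751 × 1.0000 = 0.329428
Relative intensity = 0.329428 / 0.421612 × 100 = 78.1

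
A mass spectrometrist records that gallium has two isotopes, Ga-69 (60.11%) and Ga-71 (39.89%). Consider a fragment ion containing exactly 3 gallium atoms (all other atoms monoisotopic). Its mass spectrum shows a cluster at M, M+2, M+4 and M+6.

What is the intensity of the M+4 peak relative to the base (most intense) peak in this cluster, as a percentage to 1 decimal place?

Term probabilities: M 0.2172, M+2 0.4324, M+4 0.2869, M+6 0.0635. Base peak = M+2.
P(M+2) = C(3,1) × 0.6011^2 × 0.3989^1 = 3 × 0.36132121 × 0.3989 = 0.432393 (base)
P(M+4) = C(3,2) × 0.6011^1 × 0.3989^2 = 3 × 0.6011 × 0.15912121 = 0.286943
Relative intensity = 0.286943 / 0.432393 × 100 = 66.4

66.4%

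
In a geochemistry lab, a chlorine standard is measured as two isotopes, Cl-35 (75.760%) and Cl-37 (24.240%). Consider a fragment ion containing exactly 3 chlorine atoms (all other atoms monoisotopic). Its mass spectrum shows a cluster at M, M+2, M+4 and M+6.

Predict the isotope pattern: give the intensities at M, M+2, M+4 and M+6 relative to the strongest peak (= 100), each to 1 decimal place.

The 3 Cl atoms are independent, so intensities follow the terms of (0.75760 + 0.24240)^3.
P(M) = 0.75760^3 = 0.434830
P(M+2) = 3 × 0.75760^2 × 0.24240^1 = 0.417382
P(M+4) = 3 × 0.75760^1 × 0.24240^2 = 0.133545
P(M+6) = 0.24240^3 = 0.014243
The M peak is largest (0.434830); scaling to 100 gives 100.0 : 96.0 : 30.7 : 3.3.

100.0 : 96.0 : 30.7 : 3.3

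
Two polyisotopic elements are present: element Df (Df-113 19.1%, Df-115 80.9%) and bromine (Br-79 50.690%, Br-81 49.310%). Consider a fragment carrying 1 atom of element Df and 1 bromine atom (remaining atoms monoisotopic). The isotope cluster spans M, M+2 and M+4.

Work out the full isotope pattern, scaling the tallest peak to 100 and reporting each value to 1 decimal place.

19.2 : 100.0 : 79.1

Element Df pattern (n=1): 0.1910 : 0.8090
Bromine pattern (n=1): 0.5069 : 0.4931
Convolve the two distributions (both contribute in 2-u steps):
  M: 0.1910×0.5069 = 0.096818
  M+2: 0.1910×0.4931 + 0.8090×0.5069 = 0.504264
  M+4: 0.8090×0.4931 = 0.398918
Scale to base peak (0.504264) = 100: 19.2 : 100.0 : 79.1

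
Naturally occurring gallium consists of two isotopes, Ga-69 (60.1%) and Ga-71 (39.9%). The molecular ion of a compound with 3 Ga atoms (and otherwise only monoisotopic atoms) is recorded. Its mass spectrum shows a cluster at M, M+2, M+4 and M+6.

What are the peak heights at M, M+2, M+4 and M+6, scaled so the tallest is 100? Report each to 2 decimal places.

The 3 Ga atoms are independent, so intensities follow the terms of (0.601 + 0.399)^3.
P(M) = 0.601^3 = 0.217082
P(M+2) = 3 × 0.601^2 × 0.399^1 = 0.432358
P(M+4) = 3 × 0.601^1 × 0.399^2 = 0.287039
P(M+6) = 0.399^3 = 0.063521
The M+2 peak is largest (0.432358); scaling to 100 gives 50.21 : 100.00 : 66.39 : 14.69.

50.21 : 100.00 : 66.39 : 14.69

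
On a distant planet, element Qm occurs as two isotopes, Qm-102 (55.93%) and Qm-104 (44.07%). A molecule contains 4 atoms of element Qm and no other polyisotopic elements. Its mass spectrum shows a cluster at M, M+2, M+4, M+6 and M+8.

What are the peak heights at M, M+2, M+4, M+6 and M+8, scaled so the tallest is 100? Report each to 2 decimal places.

Each Qm atom is independently Qm-102 (p = 0.5593) or Qm-104 (q = 0.4407); the cluster is the binomial expansion (p + q)^4.
P(M) = 0.5593^4 = 0.097854
P(M+2) = 4 × 0.5593^3 × 0.4407^1 = 0.308416
P(M+4) = 6 × 0.5593^2 × 0.4407^2 = 0.364525
P(M+6) = 4 × 0.5593^1 × 0.4407^3 = 0.191485
P(M+8) = 0.4407^4 = 0.037720
The M+4 peak is largest (0.364525); scaling to 100 gives 26.84 : 84.61 : 100.00 : 52.53 : 10.35.

26.84 : 84.61 : 100.00 : 52.53 : 10.35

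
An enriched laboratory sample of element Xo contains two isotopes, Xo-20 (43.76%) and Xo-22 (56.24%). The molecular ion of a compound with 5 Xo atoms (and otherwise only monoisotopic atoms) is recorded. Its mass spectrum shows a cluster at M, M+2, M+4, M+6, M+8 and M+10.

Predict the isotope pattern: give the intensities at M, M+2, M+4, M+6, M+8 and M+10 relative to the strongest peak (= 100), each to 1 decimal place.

Expanding (0.4376 + 0.5624)^5:
P(M) = 0.4376^5 = 0.016047
P(M+2) = 5 × 0.4376^4 × 0.5624^1 = 0.103116
P(M+4) = 10 × 0.4376^3 × 0.5624^2 = 0.265047
P(M+6) = 10 × 0.4376^2 × 0.5624^3 = 0.340636
P(M+8) = 5 × 0.4376^1 × 0.5624^4 = 0.218891
P(M+10) = 0.5624^5 = 0.056263
The M+6 peak is largest (0.340636); scaling to 100 gives 4.7 : 30.3 : 77.8 : 100.0 : 64.3 : 16.5.

4.7 : 30.3 : 77.8 : 100.0 : 64.3 : 16.5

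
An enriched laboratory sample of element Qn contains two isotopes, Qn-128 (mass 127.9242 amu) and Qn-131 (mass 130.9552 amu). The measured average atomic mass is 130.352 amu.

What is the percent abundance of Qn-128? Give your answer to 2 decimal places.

With x = fraction of Qn-128 (so Qn-131 is 1 − x):
127.9242·x + 130.9552·(1 − x) = 130.352
(127.9242 − 130.9552)·x = 130.352 − 130.9552
x = -0.6032 / -3.0310 = 0.19901 → 19.90% Qn-128, 80.10% Qn-131.

19.90%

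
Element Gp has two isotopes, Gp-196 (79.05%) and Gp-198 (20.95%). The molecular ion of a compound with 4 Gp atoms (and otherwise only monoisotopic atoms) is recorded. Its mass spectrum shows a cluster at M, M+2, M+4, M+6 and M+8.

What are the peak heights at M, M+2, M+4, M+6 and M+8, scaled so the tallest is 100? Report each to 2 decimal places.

Each Gp atom is independently Gp-196 (p = 0.7905) or Gp-198 (q = 0.2095); the cluster is the binomial expansion (p + q)^4.
P(M) = 0.7905^4 = 0.390488
P(M+2) = 4 × 0.7905^3 × 0.2095^1 = 0.413952
P(M+4) = 6 × 0.7905^2 × 0.2095^2 = 0.164560
P(M+6) = 4 × 0.7905^1 × 0.2095^3 = 0.029075
P(M+8) = 0.2095^4 = 0.001926
The M+2 peak is largest (0.413952); scaling to 100 gives 94.33 : 100.00 : 39.75 : 7.02 : 0.47.

94.33 : 100.00 : 39.75 : 7.02 : 0.47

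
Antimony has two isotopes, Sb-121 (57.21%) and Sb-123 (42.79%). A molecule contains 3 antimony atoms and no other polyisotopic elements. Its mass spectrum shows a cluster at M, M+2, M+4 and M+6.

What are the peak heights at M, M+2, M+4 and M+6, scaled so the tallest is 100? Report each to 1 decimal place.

The 3 Sb atoms are independent, so intensities follow the terms of (0.5721 + 0.4279)^3.
P(M) = 0.5721^3 = 0.187247
P(M+2) = 3 × 0.5721^2 × 0.4279^1 = 0.420153
P(M+4) = 3 × 0.5721^1 × 0.4279^2 = 0.314252
P(M+6) = 0.4279^3 = 0.078348
The M+2 peak is largest (0.420153); scaling to 100 gives 44.6 : 100.0 : 74.8 : 18.6.

44.6 : 100.0 : 74.8 : 18.6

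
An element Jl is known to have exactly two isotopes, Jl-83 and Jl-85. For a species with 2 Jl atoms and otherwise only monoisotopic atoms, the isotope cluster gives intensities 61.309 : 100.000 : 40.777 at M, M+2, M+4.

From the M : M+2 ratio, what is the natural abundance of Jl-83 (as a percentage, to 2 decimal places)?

55.08%

Write p for the Jl-83 fraction. I(M+2)/I(M) = [C(2,1)·p^1·(1−p)] / p^2 = 2·(1−p)/p = 100.000/61.309 = 1.6311
(1−p)/p = 1.6311/2 = 0.8155  ⇒  p = 1/(1 + 0.8155) = 0.5508
Jl-83: 55.08%, Jl-85: 44.92%.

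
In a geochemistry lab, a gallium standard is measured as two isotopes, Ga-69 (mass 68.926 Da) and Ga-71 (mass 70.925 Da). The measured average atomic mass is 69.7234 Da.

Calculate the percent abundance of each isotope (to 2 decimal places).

Writing the weighted mean with unknown fraction x of Ga-69:
68.926·x + 70.925·(1 − x) = 69.7234
(68.926 − 70.925)·x = 69.7234 − 70.925
x = -1.2016 / -1.999 = 0.60110 → 60.11% Ga-69, 39.89% Ga-71.

Ga-69: 60.11%, Ga-71: 39.89%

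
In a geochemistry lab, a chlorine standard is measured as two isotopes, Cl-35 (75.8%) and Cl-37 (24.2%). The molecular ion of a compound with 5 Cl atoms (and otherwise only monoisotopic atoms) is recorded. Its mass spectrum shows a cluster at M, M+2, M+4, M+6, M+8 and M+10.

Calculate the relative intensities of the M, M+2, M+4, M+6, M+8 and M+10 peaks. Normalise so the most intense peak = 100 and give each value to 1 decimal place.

62.6 : 100.0 : 63.9 : 20.4 : 3.3 : 0.2

Expanding (0.758 + 0.242)^5:
P(M) = 0.758^5 = 0.250234
P(M+2) = 5 × 0.758^4 × 0.242^1 = 0.399450
P(M+4) = 10 × 0.758^3 × 0.242^2 = 0.255058
P(M+6) = 10 × 0.758^2 × 0.242^3 = 0.081430
P(M+8) = 5 × 0.758^1 × 0.242^4 = 0.012999
P(M+10) = 0.242^5 = 0.000830
The M+2 peak is largest (0.399450); scaling to 100 gives 62.6 : 100.0 : 63.9 : 20.4 : 3.3 : 0.2.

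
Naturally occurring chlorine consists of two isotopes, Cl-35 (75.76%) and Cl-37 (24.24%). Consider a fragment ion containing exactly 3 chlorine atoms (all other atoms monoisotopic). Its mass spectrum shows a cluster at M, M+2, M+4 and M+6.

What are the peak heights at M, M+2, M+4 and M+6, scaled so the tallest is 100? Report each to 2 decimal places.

Each Cl atom is independently Cl-35 (p = 0.7576) or Cl-37 (q = 0.2424); the cluster is the binomial expansion (p + q)^3.
P(M) = 0.7576^3 = 0.434830
P(M+2) = 3 × 0.7576^2 × 0.2424^1 = 0.417382
P(M+4) = 3 × 0.7576^1 × 0.2424^2 = 0.133545
P(M+6) = 0.2424^3 = 0.014243
The M peak is largest (0.434830); scaling to 100 gives 100.00 : 95.99 : 30.71 : 3.28.

100.00 : 95.99 : 30.71 : 3.28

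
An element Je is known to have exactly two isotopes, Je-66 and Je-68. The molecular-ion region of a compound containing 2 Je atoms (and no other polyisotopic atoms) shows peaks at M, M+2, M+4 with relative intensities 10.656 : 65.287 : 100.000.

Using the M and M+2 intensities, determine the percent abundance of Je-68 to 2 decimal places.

75.39%

If p is the fraction of Je that is Je-66, then I(M+2)/I(M) = [C(2,1)·p^1·(1−p)] / p^2 = 2·(1−p)/p = 65.287/10.656 = 6.1268
(1−p)/p = 6.1268/2 = 3.0634  ⇒  p = 1/(1 + 3.0634) = 0.2461
Je-66: 24.61%, Je-68: 75.39%.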